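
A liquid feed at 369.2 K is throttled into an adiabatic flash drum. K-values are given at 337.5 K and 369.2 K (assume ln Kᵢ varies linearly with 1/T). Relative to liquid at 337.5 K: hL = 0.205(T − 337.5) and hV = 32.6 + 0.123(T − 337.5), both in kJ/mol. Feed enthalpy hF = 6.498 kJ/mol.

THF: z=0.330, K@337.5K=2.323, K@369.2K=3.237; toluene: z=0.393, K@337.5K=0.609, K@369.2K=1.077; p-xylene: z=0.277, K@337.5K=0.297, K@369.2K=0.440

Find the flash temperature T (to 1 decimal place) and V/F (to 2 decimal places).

T = 340.4 K, V/F = 0.18

Adiabatic flash: solve Rachford–Rice at each trial T, then check hF = ψ·hV(T) + (1−ψ)·hL(T).
  T = 337.5 K: K = (2.323, 0.609, 0.297), RR gives ψ = 0.124, H_out = 4.054 kJ/mol
  T = 369.2 K: K = (3.237, 1.077, 0.440), RR gives ψ = 0.824, H_out = 31.223 kJ/mol
  T = 353.4 K: K = (2.764, 0.821, 0.365), RR gives ψ = 0.453, H_out = 17.441 kJ/mol
  T = 345.4 K: K = (2.538, 0.709, 0.330), RR gives ψ = 0.283, H_out = 10.651 kJ/mol
  T = 341.4 K: K = (2.428, 0.657, 0.313), RR gives ψ = 0.202, H_out = 7.314 kJ/mol
  T = 339.4 K: K = (2.374, 0.632, 0.305), RR gives ψ = 0.162, H_out = 5.646 kJ/mol
Linear interpolation between T = 339.4 (H_out = 5.646) and T = 341.4 (H_out = 7.314) on hF = 6.498 gives T ≈ 340.4 K, at which ψ = 0.18.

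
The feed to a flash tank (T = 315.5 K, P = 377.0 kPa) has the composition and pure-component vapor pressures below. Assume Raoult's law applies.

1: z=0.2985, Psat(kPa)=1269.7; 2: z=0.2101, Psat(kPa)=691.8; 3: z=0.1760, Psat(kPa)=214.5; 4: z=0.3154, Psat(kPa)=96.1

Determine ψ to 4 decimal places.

ψ = 0.4741

Raoult's law: Kᵢ = Pᵢˢᵃᵗ/P = Pᵢˢᵃᵗ/377.0.
  K_1 = 1269.7/377.0 = 3.367905, K_2 = 691.8/377.0 = 1.835013, K_3 = 214.5/377.0 = 0.568966, K_4 = 96.1/377.0 = 0.254907
Material balance + equilibrium reduce to Σ zᵢ(Kᵢ−1)/(1+ψ(Kᵢ−1)) = 0.
Check two-phase: ΣzᵢKᵢ = 1.5714 > 1 and Σzᵢ/Kᵢ = 1.7498 > 1, so g(0) = 0.5714 > 0 and g(1) = -0.7498 < 0.
Iterate (Newton) starting at ψ = 0.39:
  ψ = 0.3900: g = 0.07735, g' = -0.9309 → ψ = 0.4731
  ψ = 0.4731: g = 0.00089, g' = -0.9168 → ψ = 0.4741
Converged at ψ = 0.4741.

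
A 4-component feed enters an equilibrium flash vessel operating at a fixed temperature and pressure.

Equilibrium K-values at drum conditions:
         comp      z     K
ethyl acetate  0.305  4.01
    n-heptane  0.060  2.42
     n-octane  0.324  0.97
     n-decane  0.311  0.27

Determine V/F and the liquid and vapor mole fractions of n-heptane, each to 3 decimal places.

V/F = 0.555, x_n-heptane = 0.034, y_n-heptane = 0.081

Newton–Raphson from V/F = 0.5:
  V/F = 0.500: g = 0.0489, g' = -0.893 → V/F = 0.555
Converged at V/F = 0.555.
Compositions from xᵢ = zᵢ/(1+V/F(Kᵢ−1)), yᵢ = Kᵢxᵢ:
  ethyl acetate: x = 0.114, y = 0.458
  n-heptane: x = 0.034, y = 0.081
  n-octane: x = 0.329, y = 0.320
  n-decane: x = 0.523, y = 0.141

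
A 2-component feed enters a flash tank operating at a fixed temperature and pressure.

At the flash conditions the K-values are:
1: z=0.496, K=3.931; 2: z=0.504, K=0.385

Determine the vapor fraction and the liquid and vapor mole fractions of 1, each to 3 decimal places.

Newton–Raphson from ψ = 0.5:
  ψ = 0.500: g = 0.1421, g' = -1.098 → ψ = 0.629
  ψ = 0.629: g = 0.0054, g' = -1.034 → ψ = 0.635
Converged at ψ = 0.635.
Compositions from xᵢ = zᵢ/(1+ψ(Kᵢ−1)), yᵢ = Kᵢxᵢ:
  1: x = 0.173, y = 0.682
  2: x = 0.827, y = 0.318

ψ = 0.635, x_1 = 0.173, y_1 = 0.682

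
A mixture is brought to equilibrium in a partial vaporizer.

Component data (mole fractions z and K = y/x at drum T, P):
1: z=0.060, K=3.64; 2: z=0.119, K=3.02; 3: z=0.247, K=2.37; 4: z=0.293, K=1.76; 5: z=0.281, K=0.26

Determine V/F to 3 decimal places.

Material balance + equilibrium reduce to Σ zᵢ(Kᵢ−1)/(1+V/F(Kᵢ−1)) = 0.
Check two-phase: ΣzᵢKᵢ = 1.752 > 1 and Σzᵢ/Kᵢ = 1.407 > 1, so g(0) = 0.752 > 0 and g(1) = -0.407 < 0.
Newton iteration, V/F⁰ = 0.5:
  V/F = 0.500: g = 0.2200, g' = -0.838 → V/F = 0.763
  V/F = 0.763: g = -0.0236, g' = -1.111 → V/F = 0.741
Converged at V/F = 0.741.

V/F = 0.741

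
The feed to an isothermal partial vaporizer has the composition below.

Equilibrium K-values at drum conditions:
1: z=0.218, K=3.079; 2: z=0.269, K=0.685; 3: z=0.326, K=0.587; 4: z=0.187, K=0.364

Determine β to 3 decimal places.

β = 0.125

Newton–Raphson from β = 0.41:
  β = 0.410: g = -0.1756, g' = -0.529 → β = 0.078
  β = 0.078: g = 0.0389, g' = -0.869 → β = 0.123
  β = 0.123: g = 0.0021, g' = -0.778 → β = 0.125
Converged at β = 0.125.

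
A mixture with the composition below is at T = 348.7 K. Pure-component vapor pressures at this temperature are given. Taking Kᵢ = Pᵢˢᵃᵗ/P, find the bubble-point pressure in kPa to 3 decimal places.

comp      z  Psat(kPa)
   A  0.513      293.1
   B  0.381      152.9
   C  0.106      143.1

Pbub = 223.784 kPa

At the bubble point ψ → 0, so ΣzᵢKᵢ = 1 with Kᵢ = Pᵢˢᵃᵗ/P ⇒ P = ΣzᵢPᵢˢᵃᵗ.
P = 0.513·293.1 + 0.381·152.9 + 0.106·143.1 = 223.784 kPa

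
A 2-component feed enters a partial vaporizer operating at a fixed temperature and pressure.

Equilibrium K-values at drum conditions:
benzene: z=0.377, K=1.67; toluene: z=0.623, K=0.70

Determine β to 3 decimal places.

Rachford–Rice: g(β) = Σ zᵢ(Kᵢ−1)/(1+β(Kᵢ−1)) = 0.
Feasibility: ΣzᵢKᵢ = 1.066, Σzᵢ/Kᵢ = 1.116 — both > 1, two phases present.
Binary case is linear: z₁(K₁−1)(1+β(K₂−1)) + z₂(K₂−1)(1+β(K₁−1)) = 0
⇒ β = [z₁(K₁−1)+z₂(K₂−1)] / [−(K₁−1)(K₂−1)] = 0.0657/0.2010 = 0.327

β = 0.327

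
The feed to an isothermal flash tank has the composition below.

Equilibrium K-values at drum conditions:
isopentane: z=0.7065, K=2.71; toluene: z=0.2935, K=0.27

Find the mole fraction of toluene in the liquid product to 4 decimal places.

Material balance + equilibrium reduce to Σ zᵢ(Kᵢ−1)/(1+V/F(Kᵢ−1)) = 0.
Feasibility: ΣzᵢKᵢ = 1.9939, Σzᵢ/Kᵢ = 1.3477 — both > 1, two phases present.
Binary case is linear: z₁(K₁−1)(1+V/F(K₂−1)) + z₂(K₂−1)(1+V/F(K₁−1)) = 0
⇒ V/F = [z₁(K₁−1)+z₂(K₂−1)] / [−(K₁−1)(K₂−1)] = 0.99386/1.24830 = 0.7962
Compositions from xᵢ = zᵢ/(1+V/F(Kᵢ−1)), yᵢ = Kᵢxᵢ:
  isopentane: x = 0.2992, y = 0.8108
  toluene: x = 0.7008, y = 0.1892

x_toluene = 0.7008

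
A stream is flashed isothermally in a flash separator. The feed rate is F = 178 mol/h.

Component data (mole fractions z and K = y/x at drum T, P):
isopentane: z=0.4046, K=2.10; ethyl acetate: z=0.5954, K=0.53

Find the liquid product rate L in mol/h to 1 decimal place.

L = 121.1 mol/h

Iterate (Newton) starting at ψ = 0.36:
  ψ = 0.3600: g = -0.01802, g' = -0.4418 → ψ = 0.3192
  ψ = 0.3192: g = 0.00016, g' = -0.4502 → ψ = 0.3196
Converged at ψ = 0.3196.
Then V = ψ·F = 0.3196·178 = 56.9 mol/h and L = F − V = 121.1 mol/h.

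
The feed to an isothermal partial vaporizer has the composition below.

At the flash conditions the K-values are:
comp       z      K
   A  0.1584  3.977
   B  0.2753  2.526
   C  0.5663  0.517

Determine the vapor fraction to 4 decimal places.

Let ψ = V/F and solve Σ zᵢ(Kᵢ−1)/(1+ψ(Kᵢ−1)) = 0.
g(0) = ΣzᵢKᵢ − 1 = 0.6181 and g(1) = 1 − Σzᵢ/Kᵢ = -0.2442, so a root lies in (0, 1).
Iterate (Newton) starting at ψ = 0.6:
  ψ = 0.6000: g = 0.00342, g' = -0.6175 → ψ = 0.6055
Converged at ψ = 0.6055.

ψ = 0.6055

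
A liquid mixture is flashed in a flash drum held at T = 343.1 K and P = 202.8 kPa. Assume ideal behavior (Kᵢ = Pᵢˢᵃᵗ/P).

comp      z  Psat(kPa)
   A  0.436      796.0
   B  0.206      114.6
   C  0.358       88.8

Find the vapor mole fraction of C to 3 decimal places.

Raoult's law: Kᵢ = Pᵢˢᵃᵗ/P = Pᵢˢᵃᵗ/202.8.
  K_A = 796.0/202.8 = 3.92505, K_B = 114.6/202.8 = 0.56509, K_C = 88.8/202.8 = 0.43787
Rachford–Rice: g(V/F) = Σ zᵢ(Kᵢ−1)/(1+V/F(Kᵢ−1)) = 0.
Feasibility: ΣzᵢKᵢ = 1.984, Σzᵢ/Kᵢ = 1.293 — both > 1, two phases present.
Iterate (Newton) starting at V/F = 0.5:
  V/F = 0.500: g = 0.1235, g' = -0.898 → V/F = 0.638
  V/F = 0.638: g = 0.0075, g' = -0.804 → V/F = 0.647
Converged at V/F = 0.647.
Compositions from xᵢ = zᵢ/(1+V/F(Kᵢ−1)), yᵢ = Kᵢxᵢ:
  A: x = 0.151, y = 0.592
  B: x = 0.287, y = 0.162
  C: x = 0.563, y = 0.246

y_C = 0.246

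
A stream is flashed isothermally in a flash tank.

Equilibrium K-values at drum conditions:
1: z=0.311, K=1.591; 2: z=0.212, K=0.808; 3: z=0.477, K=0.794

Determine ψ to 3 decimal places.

Let ψ = V/F and solve Σ zᵢ(Kᵢ−1)/(1+ψ(Kᵢ−1)) = 0.
g(0) = ΣzᵢKᵢ − 1 = 0.045 and g(1) = 1 − Σzᵢ/Kᵢ = -0.059, so a root lies in (0, 1).
Newton iteration, ψ⁰ = 0.7:
  ψ = 0.700: g = -0.0318, g' = -0.092 → ψ = 0.356
  ψ = 0.356: g = 0.0022, g' = -0.107 → ψ = 0.376
Converged at ψ = 0.376.

ψ = 0.376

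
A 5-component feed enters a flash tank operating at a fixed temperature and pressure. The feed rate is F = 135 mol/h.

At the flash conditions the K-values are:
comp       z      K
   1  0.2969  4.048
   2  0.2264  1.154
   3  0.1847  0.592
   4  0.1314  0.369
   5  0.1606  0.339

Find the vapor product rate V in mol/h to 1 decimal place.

Material balance + equilibrium reduce to Σ zᵢ(Kᵢ−1)/(1+ψ(Kᵢ−1)) = 0.
Feasibility: ΣzᵢKᵢ = 1.6754, Σzᵢ/Kᵢ = 1.4114 — both > 1, two phases present.
Iterate (Newton) starting at ψ = 0.53:
  ψ = 0.5300: g = -0.00589, g' = -0.7422 → ψ = 0.5221
Converged at ψ = 0.5221.
Then V = ψ·F = 0.5221·135 = 70.5 mol/h and L = F − V = 64.5 mol/h.

V = 70.5 mol/h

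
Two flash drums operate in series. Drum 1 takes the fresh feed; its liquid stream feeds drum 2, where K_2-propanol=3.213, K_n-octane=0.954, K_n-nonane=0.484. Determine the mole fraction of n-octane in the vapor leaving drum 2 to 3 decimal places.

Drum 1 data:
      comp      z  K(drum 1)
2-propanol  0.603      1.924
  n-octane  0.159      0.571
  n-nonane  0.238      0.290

Drum 1:
Material balance + equilibrium reduce to Σ zᵢ(Kᵢ−1)/(1+ψ₁(Kᵢ−1)) = 0.
Check two-phase: ΣzᵢKᵢ = 1.320 > 1 and Σzᵢ/Kᵢ = 1.413 > 1, so g(0) = 0.320 > 0 and g(1) = -0.413 < 0.
Iterate (Newton) starting at ψ₁ = 0.49:
  ψ₁ = 0.490: g = 0.0380, g' = -0.573 → ψ₁ = 0.556
  ψ₁ = 0.556: g = -0.0009, g' = -0.603 → ψ₁ = 0.555
Converged at ψ₁ = 0.555.
Drum-1 compositions:
  2-propanol: x = 0.399, y = 0.767
  n-octane: x = 0.209, y = 0.119
  n-nonane: x = 0.393, y = 0.114
Drum-2 feed = drum-1 liquid: z₂ = (0.3986, 0.2087, 0.3927).
Drum 2:
Let ψ₂ = V/F and solve Σ zᵢ(Kᵢ−1)/(1+ψ₂(Kᵢ−1)) = 0.
Check two-phase: ΣzᵢKᵢ = 1.670 > 1 and Σzᵢ/Kᵢ = 1.154 > 1, so g(0) = 0.670 > 0 and g(1) = -0.154 < 0.
Newton–Raphson from ψ₂ = 0.5:
  ψ₂ = 0.500: g = 0.1359, g' = -0.630 → ψ₂ = 0.716
  ψ₂ = 0.716: g = 0.0103, g' = -0.556 → ψ₂ = 0.734
Converged at ψ₂ = 0.734.
  2-propanol: x = 0.152, y = 0.488
  n-octane: x = 0.216, y = 0.206
  n-nonane: x = 0.632, y = 0.306

y_n-octane (drum 2) = 0.206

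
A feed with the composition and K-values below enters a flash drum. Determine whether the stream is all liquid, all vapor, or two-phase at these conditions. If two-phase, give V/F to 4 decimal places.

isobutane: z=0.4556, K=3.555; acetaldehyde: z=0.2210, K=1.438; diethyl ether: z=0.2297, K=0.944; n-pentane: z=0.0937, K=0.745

ΣzᵢKᵢ = 2.2241; Σzᵢ/Kᵢ = 0.6509.
Since Σzᵢ/Kᵢ < 1 the mixture is above its dew point — single vapor phase.

all vapor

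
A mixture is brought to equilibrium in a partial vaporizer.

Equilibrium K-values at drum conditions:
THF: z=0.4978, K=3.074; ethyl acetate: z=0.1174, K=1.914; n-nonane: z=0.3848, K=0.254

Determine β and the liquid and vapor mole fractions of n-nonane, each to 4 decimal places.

β = 0.6082, x_n-nonane = 0.7044, y_n-nonane = 0.1789

Newton iteration, β⁰ = 0.5:
  β = 0.5000: g = 0.12266, g' = -1.1070 → β = 0.6108
  β = 0.6108: g = -0.00304, g' = -1.1798 → β = 0.6082
Converged at β = 0.6082.
Compositions from xᵢ = zᵢ/(1+β(Kᵢ−1)), yᵢ = Kᵢxᵢ:
  THF: x = 0.2201, y = 0.6767
  ethyl acetate: x = 0.0755, y = 0.1444
  n-nonane: x = 0.7044, y = 0.1789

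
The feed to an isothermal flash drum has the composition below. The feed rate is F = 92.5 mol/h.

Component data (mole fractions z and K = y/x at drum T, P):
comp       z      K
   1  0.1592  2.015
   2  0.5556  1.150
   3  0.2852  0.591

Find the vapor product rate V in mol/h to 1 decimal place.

Newton iteration, V/F⁰ = 0.5:
  V/F = 0.5000: g = 0.03808, g' = -0.1584 → V/F = 0.7404
  V/F = 0.7404: g = -0.00005, g' = -0.1617 → V/F = 0.7401
Converged at V/F = 0.7401.
Then V = V/F·F = 0.7401·92.5 = 68.5 mol/h and L = F − V = 24.0 mol/h.

V = 68.5 mol/h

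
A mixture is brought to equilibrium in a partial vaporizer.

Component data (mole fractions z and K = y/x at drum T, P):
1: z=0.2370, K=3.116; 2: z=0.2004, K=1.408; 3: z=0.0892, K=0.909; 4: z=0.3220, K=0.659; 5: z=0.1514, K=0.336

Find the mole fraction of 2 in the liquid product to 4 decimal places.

x_2 = 0.1641

Newton–Raphson from ψ = 0.5:
  ψ = 0.5000: g = 0.02022, g' = -0.4784 → ψ = 0.5423
  ψ = 0.5423: g = 0.00014, g' = -0.4727 → ψ = 0.5426
Converged at ψ = 0.5426.
Compositions from xᵢ = zᵢ/(1+ψ(Kᵢ−1)), yᵢ = Kᵢxᵢ:
  1: x = 0.1103, y = 0.3438
  2: x = 0.1641, y = 0.2310
  3: x = 0.0938, y = 0.0853
  4: x = 0.3951, y = 0.2604
  5: x = 0.2367, y = 0.0795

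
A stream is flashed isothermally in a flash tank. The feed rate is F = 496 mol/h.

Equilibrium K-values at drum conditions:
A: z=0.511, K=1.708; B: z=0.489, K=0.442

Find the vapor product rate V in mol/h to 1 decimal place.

V = 111.6 mol/h

Binary case is linear: z₁(K₁−1)(1+ψ(K₂−1)) + z₂(K₂−1)(1+ψ(K₁−1)) = 0
⇒ ψ = [z₁(K₁−1)+z₂(K₂−1)] / [−(K₁−1)(K₂−1)] = 0.0889/0.3951 = 0.225
Then V = ψ·F = 0.2251·496 = 111.6 mol/h and L = F − V = 384.4 mol/h.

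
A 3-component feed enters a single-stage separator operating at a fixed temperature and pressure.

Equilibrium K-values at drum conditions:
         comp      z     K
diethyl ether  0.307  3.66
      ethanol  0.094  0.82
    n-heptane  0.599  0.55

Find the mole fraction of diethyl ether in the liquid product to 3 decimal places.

x_diethyl ether = 0.136

Newton–Raphson from V/F = 0.5:
  V/F = 0.500: g = -0.0159, g' = -0.606 → V/F = 0.474
Converged at V/F = 0.474.
Compositions from xᵢ = zᵢ/(1+V/F(Kᵢ−1)), yᵢ = Kᵢxᵢ:
  diethyl ether: x = 0.136, y = 0.497
  ethanol: x = 0.103, y = 0.084
  n-heptane: x = 0.761, y = 0.419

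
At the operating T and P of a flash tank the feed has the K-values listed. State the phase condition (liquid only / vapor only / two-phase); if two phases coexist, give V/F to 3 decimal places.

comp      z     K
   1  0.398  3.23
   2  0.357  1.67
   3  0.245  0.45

vapor only

ΣzᵢKᵢ = 1.992; Σzᵢ/Kᵢ = 0.881.
Since Σzᵢ/Kᵢ < 1 the mixture is above its dew point — single vapor phase.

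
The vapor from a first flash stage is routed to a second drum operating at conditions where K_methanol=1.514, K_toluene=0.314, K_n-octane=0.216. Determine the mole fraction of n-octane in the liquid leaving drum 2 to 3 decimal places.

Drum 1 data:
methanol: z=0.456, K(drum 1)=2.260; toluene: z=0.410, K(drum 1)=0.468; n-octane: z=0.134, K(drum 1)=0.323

Drum 1:
Material balance + equilibrium reduce to Σ zᵢ(Kᵢ−1)/(1+ψ₁(Kᵢ−1)) = 0.
Feasibility: ΣzᵢKᵢ = 1.266, Σzᵢ/Kᵢ = 1.493 — both > 1, two phases present.
Newton–Raphson from ψ₁ = 0.68:
  ψ₁ = 0.680: g = -0.2004, g' = -0.706 → ψ₁ = 0.396
  ψ₁ = 0.396: g = -0.0170, g' = -0.623 → ψ₁ = 0.369
Converged at ψ₁ = 0.369.
Drum-1 compositions:
  methanol: x = 0.311, y = 0.704
  toluene: x = 0.510, y = 0.239
  n-octane: x = 0.179, y = 0.058
Drum-2 feed = drum-1 vapor: z₂ = (0.7036, 0.2387, 0.0577).
Drum 2:
Newton–Raphson from ψ₂ = 0.5:
  ψ₂ = 0.500: g = -0.0359, g' = -0.474 → ψ₂ = 0.424
  ψ₂ = 0.424: g = -0.0018, g' = -0.428 → ψ₂ = 0.420
Converged at ψ₂ = 0.420.
  methanol: x = 0.579, y = 0.876
  toluene: x = 0.335, y = 0.105
  n-octane: x = 0.086, y = 0.019

x_n-octane (drum 2) = 0.086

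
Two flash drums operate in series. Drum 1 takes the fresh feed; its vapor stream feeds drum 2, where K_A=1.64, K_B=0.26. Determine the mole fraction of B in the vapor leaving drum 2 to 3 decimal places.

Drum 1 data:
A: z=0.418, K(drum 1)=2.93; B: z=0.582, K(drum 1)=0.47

Drum 1:
Rachford–Rice: g(ψ₁) = Σ zᵢ(Kᵢ−1)/(1+ψ₁(Kᵢ−1)) = 0.
g(0) = ΣzᵢKᵢ − 1 = 0.498 and g(1) = 1 − Σzᵢ/Kᵢ = -0.381, so a root lies in (0, 1).
Binary case is linear: z₁(K₁−1)(1+ψ₁(K₂−1)) + z₂(K₂−1)(1+ψ₁(K₁−1)) = 0
⇒ ψ₁ = [z₁(K₁−1)+z₂(K₂−1)] / [−(K₁−1)(K₂−1)] = 0.4983/1.0229 = 0.487
Drum-1 compositions:
  A: x = 0.215, y = 0.631
  B: x = 0.785, y = 0.369
Drum-2 feed = drum-1 vapor: z₂ = (0.6313, 0.3687).
Drum 2:
Rachford–Rice: g(ψ₂) = Σ zᵢ(Kᵢ−1)/(1+ψ₂(Kᵢ−1)) = 0.
Check two-phase: ΣzᵢKᵢ = 1.131 > 1 and Σzᵢ/Kᵢ = 1.803 > 1, so g(0) = 0.131 > 0 and g(1) = -0.803 < 0.
Binary case is linear: z₁(K₁−1)(1+ψ₂(K₂−1)) + z₂(K₂−1)(1+ψ₂(K₁−1)) = 0
⇒ ψ₂ = [z₁(K₁−1)+z₂(K₂−1)] / [−(K₁−1)(K₂−1)] = 0.1311/0.4736 = 0.277
  A: x = 0.536, y = 0.879
  B: x = 0.464, y = 0.121

y_B (drum 2) = 0.121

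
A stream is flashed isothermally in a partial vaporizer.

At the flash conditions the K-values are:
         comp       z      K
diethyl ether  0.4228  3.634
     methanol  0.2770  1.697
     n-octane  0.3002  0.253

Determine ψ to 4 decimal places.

ψ = 0.7429

Let ψ = V/F and solve Σ zᵢ(Kᵢ−1)/(1+ψ(Kᵢ−1)) = 0.
g(0) = ΣzᵢKᵢ − 1 = 1.0825 and g(1) = 1 − Σzᵢ/Kᵢ = -0.4661, so a root lies in (0, 1).
Iterate (Newton) starting at ψ = 0.59:
  ψ = 0.5900: g = 0.17187, g' = -1.0528 → ψ = 0.7533
  ψ = 0.7533: g = -0.01298, g' = -1.2632 → ψ = 0.7430
  ψ = 0.7430: g = -0.00012, g' = -1.2398 → ψ = 0.7429
Converged at ψ = 0.7429.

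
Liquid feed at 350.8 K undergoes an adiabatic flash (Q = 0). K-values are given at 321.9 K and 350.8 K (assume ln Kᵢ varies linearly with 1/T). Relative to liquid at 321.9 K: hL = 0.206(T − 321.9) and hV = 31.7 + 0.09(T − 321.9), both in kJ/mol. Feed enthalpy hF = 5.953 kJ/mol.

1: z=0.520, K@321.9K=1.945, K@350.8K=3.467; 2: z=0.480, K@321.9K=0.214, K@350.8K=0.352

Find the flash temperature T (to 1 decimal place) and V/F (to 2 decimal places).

T = 323.0 K, V/F = 0.18

Adiabatic flash: solve Rachford–Rice at each trial T, then check hF = ψ·hV(T) + (1−ψ)·hL(T).
  T = 321.9 K: K = (1.945, 0.214), RR gives ψ = 0.154, H_out = 4.870 kJ/mol
  T = 350.8 K: K = (3.467, 0.352), RR gives ψ = 0.608, H_out = 23.186 kJ/mol
  T = 336.4 K: K = (2.632, 0.278), RR gives ψ = 0.426, H_out = 15.766 kJ/mol
  T = 329.1 K: K = (2.268, 0.244), RR gives ψ = 0.309, H_out = 11.033 kJ/mol
  T = 325.5 K: K = (2.102, 0.229), RR gives ψ = 0.239, H_out = 8.208 kJ/mol
  T = 323.7 K: K = (2.022, 0.221), RR gives ψ = 0.198, H_out = 6.615 kJ/mol
Linear interpolation between T = 321.9 (H_out = 4.870) and T = 323.7 (H_out = 6.615) on hF = 5.953 gives T ≈ 323.0 K, at which ψ = 0.18.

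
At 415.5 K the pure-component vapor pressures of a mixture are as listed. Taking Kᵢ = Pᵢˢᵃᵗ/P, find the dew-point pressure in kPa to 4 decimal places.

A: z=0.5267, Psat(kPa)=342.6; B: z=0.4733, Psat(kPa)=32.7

At the dew point ψ → 1, so Σzᵢ/Kᵢ = 1 with Kᵢ = Pᵢˢᵃᵗ/P ⇒ 1/P = Σzᵢ/Pᵢˢᵃᵗ.
1/P = 0.5267/342.6 + 0.4733/32.7 = 0.0160114 ⇒ P = 62.4556 kPa

Pdew = 62.4556 kPa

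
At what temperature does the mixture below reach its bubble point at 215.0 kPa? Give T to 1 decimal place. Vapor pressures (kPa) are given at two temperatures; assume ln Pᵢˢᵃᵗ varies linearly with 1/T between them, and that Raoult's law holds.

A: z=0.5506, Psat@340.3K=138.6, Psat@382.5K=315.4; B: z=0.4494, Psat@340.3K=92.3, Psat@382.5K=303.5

T = 365.5 K

Bubble-point temperature: ΣzᵢPᵢˢᵃᵗ(T) = P. Interpolate ln Pᵢˢᵃᵗ = aᵢ + bᵢ/T.
  T = 340.3 K: ΣzᵢPᵢˢᵃᵗ = 117.79 kPa
  T = 382.5 K: ΣzᵢPᵢˢᵃᵗ = 310.05 kPa
  T = 361.4 K: ΣzᵢPᵢˢᵃᵗ = 195.79 kPa
  T = 371.9 K: ΣzᵢPᵢˢᵃᵗ = 247.50 kPa
  T = 366.6 K: ΣzᵢPᵢˢᵃᵗ = 220.20 kPa
  T = 364.0 K: ΣzᵢPᵢˢᵃᵗ = 207.71 kPa
Interpolating between 364.0 K and 366.6 K gives T ≈ 365.5 K.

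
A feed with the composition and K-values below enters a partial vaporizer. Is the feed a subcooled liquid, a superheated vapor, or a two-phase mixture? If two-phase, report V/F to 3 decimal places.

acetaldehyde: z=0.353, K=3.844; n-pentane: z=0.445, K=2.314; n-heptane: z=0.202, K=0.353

ΣzᵢKᵢ = 2.458; Σzᵢ/Kᵢ = 0.856.
Since Σzᵢ/Kᵢ < 1 the mixture is above its dew point — single vapor phase.

superheated vapor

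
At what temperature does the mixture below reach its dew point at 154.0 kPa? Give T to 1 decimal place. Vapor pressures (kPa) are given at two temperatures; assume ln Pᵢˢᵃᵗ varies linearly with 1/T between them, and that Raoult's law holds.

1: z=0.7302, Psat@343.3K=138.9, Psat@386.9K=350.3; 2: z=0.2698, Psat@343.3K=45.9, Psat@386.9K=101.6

Dew-point temperature: Σzᵢ·P/Pᵢˢᵃᵗ(T) = 1. Interpolate ln Pᵢˢᵃᵗ = aᵢ + bᵢ/T.
  T = 343.3 K: ΣzᵢP/Pᵢˢᵃᵗ = 1.7148
  T = 386.9 K: ΣzᵢP/Pᵢˢᵃᵗ = 0.7300
  T = 365.1 K: ΣzᵢP/Pᵢˢᵃᵗ = 1.0901
  T = 376.0 K: ΣzᵢP/Pᵢˢᵃᵗ = 0.8868
  T = 370.6 K: ΣzᵢP/Pᵢˢᵃᵗ = 0.9807
  T = 367.9 K: ΣzᵢP/Pᵢˢᵃᵗ = 1.0325
Interpolating between 367.9 K and 370.6 K gives T ≈ 369.6 K.

T = 369.6 K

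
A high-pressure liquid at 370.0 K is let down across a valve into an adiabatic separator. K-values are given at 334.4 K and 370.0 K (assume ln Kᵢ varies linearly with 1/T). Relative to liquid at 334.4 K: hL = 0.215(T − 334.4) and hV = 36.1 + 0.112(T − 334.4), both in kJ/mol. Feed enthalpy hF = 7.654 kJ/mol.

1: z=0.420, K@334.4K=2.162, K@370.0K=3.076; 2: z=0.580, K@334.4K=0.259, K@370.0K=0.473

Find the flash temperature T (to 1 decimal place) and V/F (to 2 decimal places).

Adiabatic flash: solve Rachford–Rice at each trial T, then check hF = ψ·hV(T) + (1−ψ)·hL(T).
  T = 334.4 K: K = (2.162, 0.259), RR gives ψ = 0.068, H_out = 2.443 kJ/mol
  T = 370.0 K: K = (3.076, 0.473), RR gives ψ = 0.518, H_out = 24.441 kJ/mol
  T = 352.2 K: K = (2.602, 0.355), RR gives ψ = 0.289, H_out = 13.746 kJ/mol
  T = 343.3 K: K = (2.377, 0.305), RR gives ψ = 0.183, H_out = 8.350 kJ/mol
  T = 338.9 K: K = (2.270, 0.281), RR gives ψ = 0.128, H_out = 5.520 kJ/mol
  T = 341.1 K: K = (2.323, 0.293), RR gives ψ = 0.156, H_out = 6.953 kJ/mol
Linear interpolation between T = 341.1 (H_out = 6.953) and T = 343.3 (H_out = 8.350) on hF = 7.654 gives T ≈ 342.2 K, at which ψ = 0.17.

T = 342.2 K, V/F = 0.17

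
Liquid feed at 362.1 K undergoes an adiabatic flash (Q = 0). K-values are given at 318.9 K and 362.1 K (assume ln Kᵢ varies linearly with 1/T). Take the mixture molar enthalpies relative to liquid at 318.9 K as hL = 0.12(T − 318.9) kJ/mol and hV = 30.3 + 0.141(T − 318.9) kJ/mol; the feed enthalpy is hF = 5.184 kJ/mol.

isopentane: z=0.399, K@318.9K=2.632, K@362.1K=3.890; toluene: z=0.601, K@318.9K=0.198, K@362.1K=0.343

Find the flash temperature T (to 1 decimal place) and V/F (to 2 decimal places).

T = 322.5 K, V/F = 0.16

Adiabatic flash: solve Rachford–Rice at each trial T, then check hF = ψ·hV(T) + (1−ψ)·hL(T).
  T = 318.9 K: K = (2.632, 0.198), RR gives ψ = 0.129, H_out = 3.916 kJ/mol
  T = 362.1 K: K = (3.890, 0.343), RR gives ψ = 0.399, H_out = 17.647 kJ/mol
  T = 340.5 K: K = (3.240, 0.265), RR gives ψ = 0.275, H_out = 11.038 kJ/mol
  T = 329.7 K: K = (2.930, 0.230), RR gives ψ = 0.207, H_out = 7.613 kJ/mol
  T = 324.3 K: K = (2.779, 0.214), RR gives ψ = 0.170, H_out = 5.811 kJ/mol
  T = 321.6 K: K = (2.705, 0.206), RR gives ψ = 0.150, H_out = 4.877 kJ/mol
  T = 323.0 K: K = (2.744, 0.210), RR gives ψ = 0.160, H_out = 5.364 kJ/mol
Linear interpolation between T = 321.6 (H_out = 4.877) and T = 323.0 (H_out = 5.364) on hF = 5.184 gives T ≈ 322.5 K, at which ψ = 0.16.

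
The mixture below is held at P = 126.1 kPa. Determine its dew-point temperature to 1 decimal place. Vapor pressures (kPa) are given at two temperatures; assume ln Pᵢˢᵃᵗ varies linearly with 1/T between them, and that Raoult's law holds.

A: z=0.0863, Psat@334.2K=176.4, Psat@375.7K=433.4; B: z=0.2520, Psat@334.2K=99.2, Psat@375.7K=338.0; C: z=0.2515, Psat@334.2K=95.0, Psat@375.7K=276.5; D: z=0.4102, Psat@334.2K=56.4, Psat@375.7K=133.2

Dew-point temperature: Σzᵢ·P/Pᵢˢᵃᵗ(T) = 1. Interpolate ln Pᵢˢᵃᵗ = aᵢ + bᵢ/T.
  T = 334.2 K: ΣzᵢP/Pᵢˢᵃᵗ = 1.6330
  T = 375.7 K: ΣzᵢP/Pᵢˢᵃᵗ = 0.6222
  T = 354.9 K: ΣzᵢP/Pᵢˢᵃᵗ = 0.9785
  T = 344.5 K: ΣzᵢP/Pᵢˢᵃᵗ = 1.2550
  T = 349.7 K: ΣzᵢP/Pᵢˢᵃᵗ = 1.1060
  T = 352.3 K: ΣzᵢP/Pᵢˢᵃᵗ = 1.0398
Interpolating between 352.3 K and 354.9 K gives T ≈ 354.0 K.

T = 354.0 K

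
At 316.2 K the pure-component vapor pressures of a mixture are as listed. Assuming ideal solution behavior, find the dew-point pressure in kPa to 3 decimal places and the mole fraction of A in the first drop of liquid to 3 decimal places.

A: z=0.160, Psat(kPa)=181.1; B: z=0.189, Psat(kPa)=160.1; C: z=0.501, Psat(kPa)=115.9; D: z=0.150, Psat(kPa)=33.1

Pdew = 91.588 kPa, x_A = 0.081

At the dew point ψ → 1, so Σzᵢ/Kᵢ = 1 with Kᵢ = Pᵢˢᵃᵗ/P ⇒ 1/P = Σzᵢ/Pᵢˢᵃᵗ.
1/P = 0.160/181.1 + 0.189/160.1 + 0.501/115.9 + 0.150/33.1 = 0.010918 ⇒ P = 91.588 kPa
xᵢ = zᵢP/Pᵢˢᵃᵗ ⇒ x_A = 0.160·91.588/181.1 = 0.081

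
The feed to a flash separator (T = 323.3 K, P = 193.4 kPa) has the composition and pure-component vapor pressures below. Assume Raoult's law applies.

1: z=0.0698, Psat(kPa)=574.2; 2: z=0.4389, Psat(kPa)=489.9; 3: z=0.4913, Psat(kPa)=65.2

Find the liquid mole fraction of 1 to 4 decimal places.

x_1 = 0.0367

Raoult's law: Kᵢ = Pᵢˢᵃᵗ/P = Pᵢˢᵃᵗ/193.4.
  K_1 = 574.2/193.4 = 2.968976, K_2 = 489.9/193.4 = 2.533092, K_3 = 65.2/193.4 = 0.337125
Let ψ = V/F and solve Σ zᵢ(Kᵢ−1)/(1+ψ(Kᵢ−1)) = 0.
Feasibility: ΣzᵢKᵢ = 1.4846, Σzᵢ/Kᵢ = 1.6541 — both > 1, two phases present.
Newton–Raphson from ψ = 0.39:
  ψ = 0.3900: g = 0.05962, g' = -0.8833 → ψ = 0.4575
  ψ = 0.4575: g = 0.00037, g' = -0.8760 → ψ = 0.4579
Converged at ψ = 0.4579.
Compositions from xᵢ = zᵢ/(1+ψ(Kᵢ−1)), yᵢ = Kᵢxᵢ:
  1: x = 0.0367, y = 0.1090
  2: x = 0.2579, y = 0.6532
  3: x = 0.7054, y = 0.2378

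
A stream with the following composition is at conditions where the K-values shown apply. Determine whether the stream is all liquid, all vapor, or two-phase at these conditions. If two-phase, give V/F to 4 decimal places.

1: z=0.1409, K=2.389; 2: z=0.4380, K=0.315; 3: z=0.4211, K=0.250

all liquid

ΣzᵢKᵢ = 0.5799; Σzᵢ/Kᵢ = 3.1339.
Since ΣzᵢKᵢ < 1 the mixture is below its bubble point — single liquid phase.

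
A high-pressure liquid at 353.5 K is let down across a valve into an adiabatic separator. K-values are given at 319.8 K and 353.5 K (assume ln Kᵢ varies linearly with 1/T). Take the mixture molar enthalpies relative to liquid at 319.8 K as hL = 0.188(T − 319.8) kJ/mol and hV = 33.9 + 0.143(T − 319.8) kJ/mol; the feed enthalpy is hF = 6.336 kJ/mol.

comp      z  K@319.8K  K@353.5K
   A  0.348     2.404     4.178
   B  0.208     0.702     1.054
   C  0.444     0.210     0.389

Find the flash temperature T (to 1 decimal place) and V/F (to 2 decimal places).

T = 324.5 K, V/F = 0.16

Adiabatic flash: solve Rachford–Rice at each trial T, then check hF = ψ·hV(T) + (1−ψ)·hL(T).
  T = 319.8 K: K = (2.404, 0.702, 0.210), RR gives ψ = 0.082, H_out = 2.763 kJ/mol
  T = 353.5 K: K = (4.178, 1.054, 0.389), RR gives ψ = 0.556, H_out = 24.331 kJ/mol
  T = 336.6 K: K = (3.211, 0.868, 0.290), RR gives ψ = 0.335, H_out = 14.253 kJ/mol
  T = 328.2 K: K = (2.789, 0.783, 0.248), RR gives ψ = 0.219, H_out = 8.920 kJ/mol
  T = 324.0 K: K = (2.592, 0.742, 0.228), RR gives ψ = 0.154, H_out = 5.986 kJ/mol
  T = 326.1 K: K = (2.689, 0.762, 0.238), RR gives ψ = 0.187, H_out = 7.483 kJ/mol
Linear interpolation between T = 324.0 (H_out = 5.986) and T = 326.1 (H_out = 7.483) on hF = 6.336 gives T ≈ 324.5 K, at which ψ = 0.16.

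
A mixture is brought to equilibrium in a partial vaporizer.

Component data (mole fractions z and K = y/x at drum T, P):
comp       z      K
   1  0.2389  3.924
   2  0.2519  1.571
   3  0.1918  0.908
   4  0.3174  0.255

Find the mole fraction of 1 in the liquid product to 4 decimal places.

x_1 = 0.0970

Let ψ = V/F and solve Σ zᵢ(Kᵢ−1)/(1+ψ(Kᵢ−1)) = 0.
g(0) = ΣzᵢKᵢ − 1 = 0.5883 and g(1) = 1 − Σzᵢ/Kᵢ = -0.6772, so a root lies in (0, 1).
Iterate (Newton) starting at ψ = 0.5:
  ψ = 0.5000: g = 0.00029, g' = -0.8359 → ψ = 0.5003
Converged at ψ = 0.5003.
Compositions from xᵢ = zᵢ/(1+ψ(Kᵢ−1)), yᵢ = Kᵢxᵢ:
  1: x = 0.0970, y = 0.3806
  2: x = 0.1959, y = 0.3078
  3: x = 0.2011, y = 0.1826
  4: x = 0.5060, y = 0.1290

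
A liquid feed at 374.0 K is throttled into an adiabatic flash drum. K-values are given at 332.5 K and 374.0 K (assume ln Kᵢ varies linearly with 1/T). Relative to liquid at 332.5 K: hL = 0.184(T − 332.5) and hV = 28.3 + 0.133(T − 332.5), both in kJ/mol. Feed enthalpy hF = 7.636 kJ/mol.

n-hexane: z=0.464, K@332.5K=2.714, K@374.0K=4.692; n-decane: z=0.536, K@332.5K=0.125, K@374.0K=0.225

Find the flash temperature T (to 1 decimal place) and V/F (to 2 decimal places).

Adiabatic flash: solve Rachford–Rice at each trial T, then check hF = ψ·hV(T) + (1−ψ)·hL(T).
  T = 332.5 K: K = (2.714, 0.125), RR gives ψ = 0.218, H_out = 6.157 kJ/mol
  T = 374.0 K: K = (4.692, 0.225), RR gives ψ = 0.454, H_out = 19.511 kJ/mol
  T = 353.2 K: K = (3.624, 0.171), RR gives ψ = 0.355, H_out = 13.483 kJ/mol
  T = 342.9 K: K = (3.152, 0.147), RR gives ψ = 0.295, H_out = 10.099 kJ/mol
  T = 337.7 K: K = (2.928, 0.136), RR gives ψ = 0.259, H_out = 8.213 kJ/mol
  T = 335.1 K: K = (2.820, 0.130), RR gives ψ = 0.239, H_out = 7.209 kJ/mol
  T = 336.4 K: K = (2.874, 0.133), RR gives ψ = 0.249, H_out = 7.717 kJ/mol
Linear interpolation between T = 335.1 (H_out = 7.209) and T = 336.4 (H_out = 7.717) on hF = 7.636 gives T ≈ 336.2 K, at which ψ = 0.25.

T = 336.2 K, V/F = 0.25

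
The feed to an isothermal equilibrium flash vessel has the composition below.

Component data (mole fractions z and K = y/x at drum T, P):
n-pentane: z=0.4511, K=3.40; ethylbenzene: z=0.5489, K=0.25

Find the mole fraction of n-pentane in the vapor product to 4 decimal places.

Binary case is linear: z₁(K₁−1)(1+ψ(K₂−1)) + z₂(K₂−1)(1+ψ(K₁−1)) = 0
⇒ ψ = [z₁(K₁−1)+z₂(K₂−1)] / [−(K₁−1)(K₂−1)] = 0.67097/1.80000 = 0.3728
Compositions from xᵢ = zᵢ/(1+ψ(Kᵢ−1)), yᵢ = Kᵢxᵢ:
  n-pentane: x = 0.2381, y = 0.8095
  ethylbenzene: x = 0.7619, y = 0.1905

y_n-pentane = 0.8095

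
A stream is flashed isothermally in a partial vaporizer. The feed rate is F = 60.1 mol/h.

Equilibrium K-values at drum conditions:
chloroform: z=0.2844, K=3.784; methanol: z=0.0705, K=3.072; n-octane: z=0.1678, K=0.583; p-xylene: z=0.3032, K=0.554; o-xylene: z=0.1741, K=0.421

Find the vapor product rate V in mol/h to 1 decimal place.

V = 29.9 mol/h

Rachford–Rice: g(ψ) = Σ zᵢ(Kᵢ−1)/(1+ψ(Kᵢ−1)) = 0.
Check two-phase: ΣzᵢKᵢ = 1.6318 > 1 and Σzᵢ/Kᵢ = 1.3468 > 1, so g(0) = 0.6318 > 0 and g(1) = -0.3468 < 0.
Iterate (Newton) starting at ψ = 0.5:
  ψ = 0.5000: g = -0.00157, g' = -0.7204 → ψ = 0.4978
Converged at ψ = 0.4978.
Then V = ψ·F = 0.4978·60.1 = 29.9 mol/h and L = F − V = 30.2 mol/h.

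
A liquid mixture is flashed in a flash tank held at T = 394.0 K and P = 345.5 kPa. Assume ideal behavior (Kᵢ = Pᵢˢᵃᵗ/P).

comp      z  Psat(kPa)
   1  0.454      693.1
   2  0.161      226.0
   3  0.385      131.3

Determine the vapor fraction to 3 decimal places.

ψ = 0.291

Raoult's law: Kᵢ = Pᵢˢᵃᵗ/P = Pᵢˢᵃᵗ/345.5.
  K_1 = 693.1/345.5 = 2.00608, K_2 = 226.0/345.5 = 0.65412, K_3 = 131.3/345.5 = 0.38003
Iterate (Newton) starting at ψ = 0.35:
  ψ = 0.350: g = -0.0304, g' = -0.518 → ψ = 0.291
Converged at ψ = 0.291.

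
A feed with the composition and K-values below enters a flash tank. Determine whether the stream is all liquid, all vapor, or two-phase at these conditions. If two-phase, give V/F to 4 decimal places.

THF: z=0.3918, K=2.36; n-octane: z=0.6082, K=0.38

two-phase, V/F = 0.1847

ΣzᵢKᵢ = 1.1558; Σzᵢ/Kᵢ = 1.7665.
Both exceed 1, so a two-phase solution exists.
Let ψ = V/F and solve Σ zᵢ(Kᵢ−1)/(1+ψ(Kᵢ−1)) = 0.
Newton–Raphson from ψ = 0.5:
  ψ = 0.5000: g = -0.22933, g' = -0.7478 → ψ = 0.1933
  ψ = 0.1933: g = -0.00653, g' = -0.7561 → ψ = 0.1847
Converged at ψ = 0.1847.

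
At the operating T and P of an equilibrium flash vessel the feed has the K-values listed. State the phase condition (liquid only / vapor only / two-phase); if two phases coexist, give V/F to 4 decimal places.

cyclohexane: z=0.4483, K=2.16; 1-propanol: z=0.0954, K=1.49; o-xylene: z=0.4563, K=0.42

two-phase, V/F = 0.4892

ΣzᵢKᵢ = 1.3021; Σzᵢ/Kᵢ = 1.3580.
Both exceed 1, so a two-phase solution exists.
Material balance + equilibrium reduce to Σ zᵢ(Kᵢ−1)/(1+ψ(Kᵢ−1)) = 0.
Newton iteration, ψ⁰ = 0.5:
  ψ = 0.5000: g = -0.00607, g' = -0.5609 → ψ = 0.4892
Converged at ψ = 0.4892.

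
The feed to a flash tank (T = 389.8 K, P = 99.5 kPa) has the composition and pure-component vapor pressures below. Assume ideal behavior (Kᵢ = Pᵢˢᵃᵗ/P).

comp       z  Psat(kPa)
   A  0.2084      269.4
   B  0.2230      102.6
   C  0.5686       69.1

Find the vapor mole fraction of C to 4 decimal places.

Raoult's law: Kᵢ = Pᵢˢᵃᵗ/P = Pᵢˢᵃᵗ/99.5.
  K_A = 269.4/99.5 = 2.707538, K_B = 102.6/99.5 = 1.031156, K_C = 69.1/99.5 = 0.694472
Rachford–Rice: g(V/F) = Σ zᵢ(Kᵢ−1)/(1+V/F(Kᵢ−1)) = 0.
Check two-phase: ΣzᵢKᵢ = 1.1891 > 1 and Σzᵢ/Kᵢ = 1.1120 > 1, so g(0) = 0.1891 > 0 and g(1) = -0.1120 < 0.
Newton iteration, V/F⁰ = 0.46:
  V/F = 0.4600: g = 0.00402, g' = -0.2627 → V/F = 0.4753
  V/F = 0.4753: g = 0.00004, g' = -0.2580 → V/F = 0.4755
Converged at V/F = 0.4755.
Compositions from xᵢ = zᵢ/(1+V/F(Kᵢ−1)), yᵢ = Kᵢxᵢ:
  A: x = 0.1150, y = 0.3114
  B: x = 0.2197, y = 0.2266
  C: x = 0.6652, y = 0.4620

y_C = 0.4620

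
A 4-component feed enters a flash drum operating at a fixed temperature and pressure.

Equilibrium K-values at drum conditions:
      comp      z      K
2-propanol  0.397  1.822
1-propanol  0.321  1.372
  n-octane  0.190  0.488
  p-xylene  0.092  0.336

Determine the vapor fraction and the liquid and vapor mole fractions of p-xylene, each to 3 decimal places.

ψ = 0.786, x_p-xylene = 0.192, y_p-xylene = 0.065

Let ψ = V/F and solve Σ zᵢ(Kᵢ−1)/(1+ψ(Kᵢ−1)) = 0.
Feasibility: ΣzᵢKᵢ = 1.287, Σzᵢ/Kᵢ = 1.115 — both > 1, two phases present.
Newton iteration, ψ⁰ = 0.5:
  ψ = 0.500: g = 0.1098, g' = -0.347 → ψ = 0.816
  ψ = 0.816: g = -0.0136, g' = -0.462 → ψ = 0.787
  ψ = 0.787: g = -0.0003, g' = -0.443 → ψ = 0.786
Converged at ψ = 0.786.
Compositions from xᵢ = zᵢ/(1+ψ(Kᵢ−1)), yᵢ = Kᵢxᵢ:
  2-propanol: x = 0.241, y = 0.439
  1-propanol: x = 0.248, y = 0.341
  n-octane: x = 0.318, y = 0.155
  p-xylene: x = 0.192, y = 0.065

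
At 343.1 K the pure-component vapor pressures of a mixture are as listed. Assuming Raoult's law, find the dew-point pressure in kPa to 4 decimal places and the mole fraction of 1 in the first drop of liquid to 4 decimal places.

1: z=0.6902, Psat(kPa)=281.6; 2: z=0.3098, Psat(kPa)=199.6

At the dew point ψ → 1, so Σzᵢ/Kᵢ = 1 with Kᵢ = Pᵢˢᵃᵗ/P ⇒ 1/P = Σzᵢ/Pᵢˢᵃᵗ.
1/P = 0.6902/281.6 + 0.3098/199.6 = 0.0040031 ⇒ P = 249.8065 kPa
xᵢ = zᵢP/Pᵢˢᵃᵗ ⇒ x_1 = 0.6902·249.8065/281.6 = 0.6123

Pdew = 249.8065 kPa, x_1 = 0.6123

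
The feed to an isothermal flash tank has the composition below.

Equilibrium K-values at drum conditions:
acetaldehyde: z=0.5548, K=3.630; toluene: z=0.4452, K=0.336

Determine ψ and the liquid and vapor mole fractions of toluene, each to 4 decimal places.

ψ = 0.6663, x_toluene = 0.7984, y_toluene = 0.2683

Rachford–Rice: g(ψ) = Σ zᵢ(Kᵢ−1)/(1+ψ(Kᵢ−1)) = 0.
Feasibility: ΣzᵢKᵢ = 2.1635, Σzᵢ/Kᵢ = 1.4778 — both > 1, two phases present.
Binary case is linear: z₁(K₁−1)(1+ψ(K₂−1)) + z₂(K₂−1)(1+ψ(K₁−1)) = 0
⇒ ψ = [z₁(K₁−1)+z₂(K₂−1)] / [−(K₁−1)(K₂−1)] = 1.16351/1.74632 = 0.6663
Compositions from xᵢ = zᵢ/(1+ψ(Kᵢ−1)), yᵢ = Kᵢxᵢ:
  acetaldehyde: x = 0.2016, y = 0.7317
  toluene: x = 0.7984, y = 0.2683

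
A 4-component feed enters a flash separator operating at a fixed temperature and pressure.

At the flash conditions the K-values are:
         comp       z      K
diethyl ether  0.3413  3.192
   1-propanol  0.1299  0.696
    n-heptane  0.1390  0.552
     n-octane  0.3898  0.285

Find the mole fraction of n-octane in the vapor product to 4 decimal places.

Newton–Raphson from β = 0.5:
  β = 0.5000: g = -0.20367, g' = -0.9190 → β = 0.2784
  β = 0.2784: g = 0.00236, g' = -0.9938 → β = 0.2808
Converged at β = 0.2808.
Compositions from xᵢ = zᵢ/(1+β(Kᵢ−1)), yᵢ = Kᵢxᵢ:
  diethyl ether: x = 0.2113, y = 0.6744
  1-propanol: x = 0.1420, y = 0.0988
  n-heptane: x = 0.1590, y = 0.0878
  n-octane: x = 0.4877, y = 0.1390

y_n-octane = 0.1390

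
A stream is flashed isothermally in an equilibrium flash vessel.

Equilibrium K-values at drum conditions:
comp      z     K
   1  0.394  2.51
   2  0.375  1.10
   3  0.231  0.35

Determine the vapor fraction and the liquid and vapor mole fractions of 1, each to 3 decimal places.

Newton iteration, ψ⁰ = 0.5:
  ψ = 0.500: g = 0.1523, g' = -0.509 → ψ = 0.799
  ψ = 0.799: g = -0.0080, g' = -0.610 → ψ = 0.786
Converged at ψ = 0.786.
Compositions from xᵢ = zᵢ/(1+ψ(Kᵢ−1)), yᵢ = Kᵢxᵢ:
  1: x = 0.180, y = 0.452
  2: x = 0.348, y = 0.382
  3: x = 0.472, y = 0.165

ψ = 0.786, x_1 = 0.180, y_1 = 0.452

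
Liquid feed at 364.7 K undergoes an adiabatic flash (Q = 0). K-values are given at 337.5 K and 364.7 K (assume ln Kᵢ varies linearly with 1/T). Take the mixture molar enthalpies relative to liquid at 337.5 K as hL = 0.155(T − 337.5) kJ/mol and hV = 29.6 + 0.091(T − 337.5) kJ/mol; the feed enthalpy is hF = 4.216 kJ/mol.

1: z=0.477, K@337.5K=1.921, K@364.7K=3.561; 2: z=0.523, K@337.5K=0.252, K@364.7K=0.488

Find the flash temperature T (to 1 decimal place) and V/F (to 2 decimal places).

T = 339.4 K, V/F = 0.13

Adiabatic flash: solve Rachford–Rice at each trial T, then check hF = ψ·hV(T) + (1−ψ)·hL(T).
  T = 337.5 K: K = (1.921, 0.252), RR gives ψ = 0.070, H_out = 2.067 kJ/mol
  T = 364.7 K: K = (3.561, 0.488), RR gives ψ = 0.727, H_out = 24.481 kJ/mol
  T = 351.1 K: K = (2.647, 0.355), RR gives ψ = 0.422, H_out = 14.238 kJ/mol
  T = 344.3 K: K = (2.262, 0.300), RR gives ψ = 0.267, H_out = 8.848 kJ/mol
  T = 340.9 K: K = (2.086, 0.275), RR gives ψ = 0.177, H_out = 5.720 kJ/mol
  T = 339.2 K: K = (2.002, 0.263), RR gives ψ = 0.126, H_out = 3.974 kJ/mol
Linear interpolation between T = 339.2 (H_out = 3.974) and T = 340.9 (H_out = 5.720) on hF = 4.216 gives T ≈ 339.4 K, at which ψ = 0.13.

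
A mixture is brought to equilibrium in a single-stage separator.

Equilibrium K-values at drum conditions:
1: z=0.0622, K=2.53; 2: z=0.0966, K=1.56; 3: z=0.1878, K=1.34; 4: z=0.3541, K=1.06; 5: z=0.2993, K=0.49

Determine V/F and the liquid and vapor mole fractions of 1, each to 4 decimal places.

Material balance + equilibrium reduce to Σ zᵢ(Kᵢ−1)/(1+V/F(Kᵢ−1)) = 0.
Feasibility: ΣzᵢKᵢ = 1.0817, Σzᵢ/Kᵢ = 1.1715 — both > 1, two phases present.
Iterate (Newton) starting at V/F = 0.5:
  V/F = 0.5000: g = -0.03351, g' = -0.2226 → V/F = 0.3494
  V/F = 0.3494: g = -0.00061, g' = -0.2169 → V/F = 0.3466
Converged at V/F = 0.3466.
Compositions from xᵢ = zᵢ/(1+V/F(Kᵢ−1)), yᵢ = Kᵢxᵢ:
  1: x = 0.0406, y = 0.1028
  2: x = 0.0809, y = 0.1262
  3: x = 0.1680, y = 0.2251
  4: x = 0.3469, y = 0.3677
  5: x = 0.3636, y = 0.1782

V/F = 0.3466, x_1 = 0.0406, y_1 = 0.1028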